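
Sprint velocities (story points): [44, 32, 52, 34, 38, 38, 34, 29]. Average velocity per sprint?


Formula: Avg velocity = Total points / Number of sprints
Points: [44, 32, 52, 34, 38, 38, 34, 29]
Sum = 44 + 32 + 52 + 34 + 38 + 38 + 34 + 29 = 301
Avg velocity = 301 / 8 = 37.63 points/sprint

37.63 points/sprint


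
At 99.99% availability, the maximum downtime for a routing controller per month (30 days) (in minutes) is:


Formula: allowed downtime = period * (100 - SLA) / 100
Period (month (30 days)) = 43200 minutes
Unavailability fraction = (100 - 99.99) / 100
Allowed downtime = 43200 * (100 - 99.99) / 100
Allowed downtime = 4.32 minutes

4.32 minutes


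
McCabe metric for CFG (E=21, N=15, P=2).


Formula: V(G) = E - N + 2P
V(G) = 21 - 15 + 2*2
V(G) = 6 + 4
V(G) = 10

10


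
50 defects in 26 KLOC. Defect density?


Defect density = defects / KLOC
Defect density = 50 / 26
Defect density = 1.923 defects/KLOC

1.923 defects/KLOC


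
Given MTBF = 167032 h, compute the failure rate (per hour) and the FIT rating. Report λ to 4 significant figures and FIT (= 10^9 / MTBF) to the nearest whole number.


Formula: λ = 1 / MTBF; FIT = λ × 1e9 = 1e9 / MTBF
λ = 1 / 167032 ≈ 5.987e-06 failures/hour
FIT = 1e9 / 167032 ≈ 5987 failures per 1e9 hours (nearest whole number)

λ = 5.987e-06 /h, FIT = 5987


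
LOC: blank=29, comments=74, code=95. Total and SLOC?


Total LOC = blank + comment + code
Total LOC = 29 + 74 + 95 = 198
SLOC (source only) = code = 95

Total LOC: 198, SLOC: 95


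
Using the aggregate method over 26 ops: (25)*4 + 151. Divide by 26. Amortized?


Formula: Amortized cost = Total cost / Operations
Total cost = (25 * 4) + (1 * 151)
Total cost = 100 + 151 = 251
Amortized = 251 / 26 = 9.6538

9.6538


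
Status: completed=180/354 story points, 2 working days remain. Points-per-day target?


Formula: Required rate = Remaining points / Days left
Remaining = 354 - 180 = 174 points
Required rate = 174 / 2 = 87.0 points/day

87.0 points/day


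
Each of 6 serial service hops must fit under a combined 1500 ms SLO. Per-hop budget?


Formula: per_stage = total_budget / stages
per_stage = 1500 / 6
per_stage = 250.0 ms

250.0 ms


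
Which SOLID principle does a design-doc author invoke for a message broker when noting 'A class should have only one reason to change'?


This describes the Single Responsibility Principle (SRP)

Single Responsibility Principle (SRP)


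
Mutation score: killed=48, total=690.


Mutation score = killed / total * 100
Mutation score = 48 / 690 * 100
Mutation score = 6.96%

6.96%


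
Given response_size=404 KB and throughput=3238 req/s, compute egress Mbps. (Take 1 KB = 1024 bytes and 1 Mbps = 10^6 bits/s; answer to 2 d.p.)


Formula: Mbps = payload_bytes * RPS * 8 / 1e6
Payload per request = 404 KB = 404 * 1024 = 413696 bytes
Total bytes/sec = 413696 * 3238 = 1339547648
Total bits/sec = 1339547648 * 8 = 10716381184
Mbps = 10716381184 / 1e6 = 10716.38

10716.38 Mbps


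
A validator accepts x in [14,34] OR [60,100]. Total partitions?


Valid ranges: [14,34] and [60,100]
Class 1: x < 14 — invalid
Class 2: 14 ≤ x ≤ 34 — valid
Class 3: 34 < x < 60 — invalid (gap between ranges)
Class 4: 60 ≤ x ≤ 100 — valid
Class 5: x > 100 — invalid
Total equivalence classes: 5

5 equivalence classes


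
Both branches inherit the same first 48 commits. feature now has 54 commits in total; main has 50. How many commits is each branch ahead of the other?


Common ancestor: commit #48
feature commits after divergence: 54 - 48 = 6
main commits after divergence: 50 - 48 = 2
feature is 6 commits ahead of main
main is 2 commits ahead of feature

feature ahead: 6, main ahead: 2


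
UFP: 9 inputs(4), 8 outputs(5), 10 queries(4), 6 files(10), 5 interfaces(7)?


UFP = EI*4 + EO*5 + EQ*4 + ILF*10 + EIF*7
UFP = 9*4 + 8*5 + 10*4 + 6*10 + 5*7
UFP = 36 + 40 + 40 + 60 + 35
UFP = 211

211


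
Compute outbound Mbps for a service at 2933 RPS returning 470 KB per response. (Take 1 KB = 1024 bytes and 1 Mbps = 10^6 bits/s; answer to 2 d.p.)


Formula: Mbps = payload_bytes * RPS * 8 / 1e6
Payload per request = 470 KB = 470 * 1024 = 481280 bytes
Total bytes/sec = 481280 * 2933 = 1411594240
Total bits/sec = 1411594240 * 8 = 11292753920
Mbps = 11292753920 / 1e6 = 11292.75

11292.75 Mbps


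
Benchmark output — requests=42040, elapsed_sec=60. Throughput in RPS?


Formula: throughput = requests / seconds
throughput = 42040 / 60
throughput = 700.67 requests/second

700.67 requests/second


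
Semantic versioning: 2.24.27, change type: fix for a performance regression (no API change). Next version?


Current: 2.24.27
Change category: 'fix for a performance regression (no API change)' → patch bump
SemVer rule: patch bump → increment PATCH (MAJOR and MINOR unchanged)
New: 2.24.28

2.24.28


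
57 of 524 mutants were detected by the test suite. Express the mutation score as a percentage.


Mutation score = killed / total * 100
Mutation score = 57 / 524 * 100
Mutation score = 10.88%

10.88%


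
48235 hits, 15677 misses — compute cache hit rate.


Formula: hit rate = hits / (hits + misses) * 100
hit rate = 48235 / (48235 + 15677) * 100
hit rate = 48235 / 63912 * 100
hit rate = 75.47%

75.47%


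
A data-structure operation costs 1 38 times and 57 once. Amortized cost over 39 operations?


Formula: Amortized cost = Total cost / Operations
Total cost = (38 * 1) + (1 * 57)
Total cost = 38 + 57 = 95
Amortized = 95 / 39 = 2.4359

2.4359


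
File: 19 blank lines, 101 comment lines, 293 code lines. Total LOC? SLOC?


Total LOC = blank + comment + code
Total LOC = 19 + 101 + 293 = 413
SLOC (source only) = code = 293

Total LOC: 413, SLOC: 293


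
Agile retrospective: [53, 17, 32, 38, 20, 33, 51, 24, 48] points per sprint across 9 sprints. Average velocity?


Formula: Avg velocity = Total points / Number of sprints
Points: [53, 17, 32, 38, 20, 33, 51, 24, 48]
Sum = 53 + 17 + 32 + 38 + 20 + 33 + 51 + 24 + 48 = 316
Avg velocity = 316 / 9 = 35.11 points/sprint

35.11 points/sprint


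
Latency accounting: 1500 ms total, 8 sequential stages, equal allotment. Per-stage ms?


Formula: per_stage = total_budget / stages
per_stage = 1500 / 8
per_stage = 187.5 ms

187.5 ms


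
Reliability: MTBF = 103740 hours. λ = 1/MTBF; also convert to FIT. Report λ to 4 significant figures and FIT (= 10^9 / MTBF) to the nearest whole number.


Formula: λ = 1 / MTBF; FIT = λ × 1e9 = 1e9 / MTBF
λ = 1 / 103740 ≈ 9.639e-06 failures/hour
FIT = 1e9 / 103740 ≈ 9639 failures per 1e9 hours (nearest whole number)

λ = 9.639e-06 /h, FIT = 9639


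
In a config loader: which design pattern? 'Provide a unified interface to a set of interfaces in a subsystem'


This matches the Facade pattern

Facade


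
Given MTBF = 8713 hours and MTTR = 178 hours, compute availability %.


Availability = MTBF / (MTBF + MTTR)
Availability = 8713 / (8713 + 178)
Availability = 8713 / 8891
Availability = 97.998%

97.998%


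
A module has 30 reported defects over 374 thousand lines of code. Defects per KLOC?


Defect density = defects / KLOC
Defect density = 30 / 374
Defect density = 0.08 defects/KLOC

0.08 defects/KLOC


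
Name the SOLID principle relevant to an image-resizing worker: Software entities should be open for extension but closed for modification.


This describes the Open/Closed Principle (OCP)

Open/Closed Principle (OCP)


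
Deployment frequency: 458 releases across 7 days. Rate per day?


Formula: deployments per day = releases / days
= 458 / 7
= 65.429 deploys/day
(equivalently, 458.0 deploys/week)

65.429 deploys/day


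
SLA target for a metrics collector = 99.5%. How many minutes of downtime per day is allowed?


Formula: allowed downtime = period * (100 - SLA) / 100
Period (day) = 1440 minutes
Unavailability fraction = (100 - 99.5) / 100
Allowed downtime = 1440 * (100 - 99.5) / 100
Allowed downtime = 7.2 minutes

7.2 minutes


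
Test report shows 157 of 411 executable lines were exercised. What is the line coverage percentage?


Coverage = covered / total * 100
Coverage = 157 / 411 * 100
Coverage = 38.2%

38.2%


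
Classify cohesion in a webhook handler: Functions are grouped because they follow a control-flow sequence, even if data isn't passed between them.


Reasoning: Grouped by order of execution within a routine, not by data flow
Type: Procedural cohesion

Procedural cohesion


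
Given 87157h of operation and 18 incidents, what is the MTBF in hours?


Formula: MTBF = Total operating time / Number of failures
MTBF = 87157 / 18
MTBF = 4842.06 hours

4842.06 hours


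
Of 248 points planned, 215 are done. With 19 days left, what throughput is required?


Formula: Required rate = Remaining points / Days left
Remaining = 248 - 215 = 33 points
Required rate = 33 / 19 = 1.74 points/day

1.74 points/day


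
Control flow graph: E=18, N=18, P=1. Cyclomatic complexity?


Formula: V(G) = E - N + 2P
V(G) = 18 - 18 + 2*1
V(G) = 0 + 2
V(G) = 2

2


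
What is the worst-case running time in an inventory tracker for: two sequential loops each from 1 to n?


Reasoning: sequential dominates: O(n) + O(n) = O(n)
Complexity: O(n)

O(n)


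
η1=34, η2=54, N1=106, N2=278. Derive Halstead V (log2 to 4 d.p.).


Formula: V = N * log2(η), where N = N1 + N2 and η = η1 + η2
η = 34 + 54 = 88
N = 106 + 278 = 384
log2(88) ≈ 6.4594
V = 384 * 6.4594 = 2480.41

2480.41


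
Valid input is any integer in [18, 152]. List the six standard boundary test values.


Range: [18, 152]
Boundaries: just below min, min, min+1, max-1, max, just above max
Values: [17, 18, 19, 151, 152, 153]

[17, 18, 19, 151, 152, 153]


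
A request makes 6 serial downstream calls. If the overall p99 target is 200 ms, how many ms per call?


Formula: per_stage = total_budget / stages
per_stage = 200 / 6
per_stage = 33.33 ms

33.33 ms


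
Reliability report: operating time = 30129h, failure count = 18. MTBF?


Formula: MTBF = Total operating time / Number of failures
MTBF = 30129 / 18
MTBF = 1673.83 hours

1673.83 hours


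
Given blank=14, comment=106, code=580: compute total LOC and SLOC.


Total LOC = blank + comment + code
Total LOC = 14 + 106 + 580 = 700
SLOC (source only) = code = 580

Total LOC: 700, SLOC: 580


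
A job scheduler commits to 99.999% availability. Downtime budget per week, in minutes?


Formula: allowed downtime = period * (100 - SLA) / 100
Period (week) = 10080 minutes
Unavailability fraction = (100 - 99.999) / 100
Allowed downtime = 10080 * (100 - 99.999) / 100
Allowed downtime = 0.1008 minutes

0.1008 minutes


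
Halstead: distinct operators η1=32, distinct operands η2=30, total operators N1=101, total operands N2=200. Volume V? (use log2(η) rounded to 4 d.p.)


Formula: V = N * log2(η), where N = N1 + N2 and η = η1 + η2
η = 32 + 30 = 62
N = 101 + 200 = 301
log2(62) ≈ 5.9542
V = 301 * 5.9542 = 1792.21

1792.21


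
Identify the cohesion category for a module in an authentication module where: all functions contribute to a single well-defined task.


Reasoning: Best: single purpose
Type: Functional cohesion

Functional cohesion


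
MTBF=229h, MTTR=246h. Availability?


Availability = MTBF / (MTBF + MTTR)
Availability = 229 / (229 + 246)
Availability = 229 / 475
Availability = 48.2105%

48.2105%


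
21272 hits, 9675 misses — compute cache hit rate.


Formula: hit rate = hits / (hits + misses) * 100
hit rate = 21272 / (21272 + 9675) * 100
hit rate = 21272 / 30947 * 100
hit rate = 68.74%

68.74%


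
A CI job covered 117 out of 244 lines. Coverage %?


Coverage = covered / total * 100
Coverage = 117 / 244 * 100
Coverage = 47.95%

47.95%


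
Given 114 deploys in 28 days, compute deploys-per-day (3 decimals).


Formula: deployments per day = releases / days
= 114 / 28
= 4.071 deploys/day
(equivalently, 28.5 deploys/week)

4.071 deploys/day


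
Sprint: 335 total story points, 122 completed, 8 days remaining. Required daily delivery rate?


Formula: Required rate = Remaining points / Days left
Remaining = 335 - 122 = 213 points
Required rate = 213 / 8 = 26.63 points/day

26.63 points/day


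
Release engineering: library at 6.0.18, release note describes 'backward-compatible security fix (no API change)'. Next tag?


Current: 6.0.18
Change category: 'backward-compatible security fix (no API change)' → patch bump
SemVer rule: patch bump → increment PATCH (MAJOR and MINOR unchanged)
New: 6.0.19

6.0.19


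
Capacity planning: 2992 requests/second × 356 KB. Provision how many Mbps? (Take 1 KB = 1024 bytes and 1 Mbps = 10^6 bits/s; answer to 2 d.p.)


Formula: Mbps = payload_bytes * RPS * 8 / 1e6
Payload per request = 356 KB = 356 * 1024 = 364544 bytes
Total bytes/sec = 364544 * 2992 = 1090715648
Total bits/sec = 1090715648 * 8 = 8725725184
Mbps = 8725725184 / 1e6 = 8725.73

8725.73 Mbps


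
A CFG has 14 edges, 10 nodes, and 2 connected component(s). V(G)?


Formula: V(G) = E - N + 2P
V(G) = 14 - 10 + 2*2
V(G) = 4 + 4
V(G) = 8

8


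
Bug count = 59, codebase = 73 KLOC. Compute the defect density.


Defect density = defects / KLOC
Defect density = 59 / 73
Defect density = 0.808 defects/KLOC

0.808 defects/KLOC


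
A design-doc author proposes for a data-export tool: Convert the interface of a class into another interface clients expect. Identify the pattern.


This matches the Adapter pattern

Adapter


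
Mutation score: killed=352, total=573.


Mutation score = killed / total * 100
Mutation score = 352 / 573 * 100
Mutation score = 61.43%

61.43%


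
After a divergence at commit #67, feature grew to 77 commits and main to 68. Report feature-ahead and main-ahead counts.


Common ancestor: commit #67
feature commits after divergence: 77 - 67 = 10
main commits after divergence: 68 - 67 = 1
feature is 10 commits ahead of main
main is 1 commits ahead of feature

feature ahead: 10, main ahead: 1


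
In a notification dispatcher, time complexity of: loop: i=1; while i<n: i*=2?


Reasoning: i doubles each step so iterations are log2(n)
Complexity: O(log n)

O(log n)


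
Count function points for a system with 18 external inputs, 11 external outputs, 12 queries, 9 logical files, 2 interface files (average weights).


UFP = EI*4 + EO*5 + EQ*4 + ILF*10 + EIF*7
UFP = 18*4 + 11*5 + 12*4 + 9*10 + 2*7
UFP = 72 + 55 + 48 + 90 + 14
UFP = 279

279


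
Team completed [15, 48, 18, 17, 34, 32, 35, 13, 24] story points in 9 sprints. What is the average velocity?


Formula: Avg velocity = Total points / Number of sprints
Points: [15, 48, 18, 17, 34, 32, 35, 13, 24]
Sum = 15 + 48 + 18 + 17 + 34 + 32 + 35 + 13 + 24 = 236
Avg velocity = 236 / 9 = 26.22 points/sprint

26.22 points/sprint


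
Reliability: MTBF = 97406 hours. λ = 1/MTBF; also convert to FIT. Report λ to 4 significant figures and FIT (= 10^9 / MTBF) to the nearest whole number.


Formula: λ = 1 / MTBF; FIT = λ × 1e9 = 1e9 / MTBF
λ = 1 / 97406 ≈ 1.027e-05 failures/hour
FIT = 1e9 / 97406 ≈ 10266 failures per 1e9 hours (nearest whole number)

λ = 1.027e-05 /h, FIT = 10266


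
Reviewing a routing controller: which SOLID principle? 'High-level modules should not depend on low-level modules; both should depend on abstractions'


This describes the Dependency Inversion Principle (DIP)

Dependency Inversion Principle (DIP)


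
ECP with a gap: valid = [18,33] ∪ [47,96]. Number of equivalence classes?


Valid ranges: [18,33] and [47,96]
Class 1: x < 18 — invalid
Class 2: 18 ≤ x ≤ 33 — valid
Class 3: 33 < x < 47 — invalid (gap between ranges)
Class 4: 47 ≤ x ≤ 96 — valid
Class 5: x > 96 — invalid
Total equivalence classes: 5

5 equivalence classes


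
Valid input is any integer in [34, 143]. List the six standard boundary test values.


Range: [34, 143]
Boundaries: just below min, min, min+1, max-1, max, just above max
Values: [33, 34, 35, 142, 143, 144]

[33, 34, 35, 142, 143, 144]


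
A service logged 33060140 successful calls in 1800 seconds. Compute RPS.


Formula: throughput = requests / seconds
throughput = 33060140 / 1800
throughput = 18366.74 requests/second

18366.74 requests/second


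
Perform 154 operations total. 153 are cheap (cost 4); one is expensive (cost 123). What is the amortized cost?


Formula: Amortized cost = Total cost / Operations
Total cost = (153 * 4) + (1 * 123)
Total cost = 612 + 123 = 735
Amortized = 735 / 154 = 4.7727

4.7727


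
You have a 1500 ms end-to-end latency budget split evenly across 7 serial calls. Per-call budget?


Formula: per_stage = total_budget / stages
per_stage = 1500 / 7
per_stage = 214.29 ms

214.29 ms


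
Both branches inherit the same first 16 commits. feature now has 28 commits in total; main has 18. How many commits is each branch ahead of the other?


Common ancestor: commit #16
feature commits after divergence: 28 - 16 = 12
main commits after divergence: 18 - 16 = 2
feature is 12 commits ahead of main
main is 2 commits ahead of feature

feature ahead: 12, main ahead: 2


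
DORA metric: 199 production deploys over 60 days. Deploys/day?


Formula: deployments per day = releases / days
= 199 / 60
= 3.317 deploys/day
(equivalently, 23.22 deploys/week)

3.317 deploys/day


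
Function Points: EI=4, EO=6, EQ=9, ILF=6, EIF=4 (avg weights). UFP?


UFP = EI*4 + EO*5 + EQ*4 + ILF*10 + EIF*7
UFP = 4*4 + 6*5 + 9*4 + 6*10 + 4*7
UFP = 16 + 30 + 36 + 60 + 28
UFP = 170

170


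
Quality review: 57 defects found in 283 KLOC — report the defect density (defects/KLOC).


Defect density = defects / KLOC
Defect density = 57 / 283
Defect density = 0.201 defects/KLOC

0.201 defects/KLOC


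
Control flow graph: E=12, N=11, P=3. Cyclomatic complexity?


Formula: V(G) = E - N + 2P
V(G) = 12 - 11 + 2*3
V(G) = 1 + 6
V(G) = 7

7


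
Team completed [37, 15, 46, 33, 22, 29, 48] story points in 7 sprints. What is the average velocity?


Formula: Avg velocity = Total points / Number of sprints
Points: [37, 15, 46, 33, 22, 29, 48]
Sum = 37 + 15 + 46 + 33 + 22 + 29 + 48 = 230
Avg velocity = 230 / 7 = 32.86 points/sprint

32.86 points/sprint


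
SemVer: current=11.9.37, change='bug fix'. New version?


Current: 11.9.37
Change category: 'bug fix' → patch bump
SemVer rule: patch bump → increment PATCH (MAJOR and MINOR unchanged)
New: 11.9.38

11.9.38


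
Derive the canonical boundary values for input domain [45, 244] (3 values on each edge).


Range: [45, 244]
Boundaries: just below min, min, min+1, max-1, max, just above max
Values: [44, 45, 46, 243, 244, 245]

[44, 45, 46, 243, 244, 245]


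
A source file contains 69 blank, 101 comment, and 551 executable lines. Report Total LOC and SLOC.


Total LOC = blank + comment + code
Total LOC = 69 + 101 + 551 = 721
SLOC (source only) = code = 551

Total LOC: 721, SLOC: 551


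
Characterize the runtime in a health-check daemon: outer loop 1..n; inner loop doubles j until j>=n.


Reasoning: linear outer times logarithmic inner
Complexity: O(n log n)

O(n log n)


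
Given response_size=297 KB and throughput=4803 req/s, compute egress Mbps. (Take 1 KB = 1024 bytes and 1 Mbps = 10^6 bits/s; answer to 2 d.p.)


Formula: Mbps = payload_bytes * RPS * 8 / 1e6
Payload per request = 297 KB = 297 * 1024 = 304128 bytes
Total bytes/sec = 304128 * 4803 = 1460726784
Total bits/sec = 1460726784 * 8 = 11685814272
Mbps = 11685814272 / 1e6 = 11685.81

11685.81 Mbps


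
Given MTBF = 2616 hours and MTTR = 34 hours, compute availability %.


Availability = MTBF / (MTBF + MTTR)
Availability = 2616 / (2616 + 34)
Availability = 2616 / 2650
Availability = 98.717%

98.717%


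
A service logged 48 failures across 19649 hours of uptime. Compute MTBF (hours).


Formula: MTBF = Total operating time / Number of failures
MTBF = 19649 / 48
MTBF = 409.35 hours

409.35 hours


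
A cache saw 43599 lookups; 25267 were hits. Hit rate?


Formula: hit rate = hits / (hits + misses) * 100
hit rate = 25267 / (25267 + 18332) * 100
hit rate = 25267 / 43599 * 100
hit rate = 57.95%

57.95%


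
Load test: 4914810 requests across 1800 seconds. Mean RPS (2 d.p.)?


Formula: throughput = requests / seconds
throughput = 4914810 / 1800
throughput = 2730.45 requests/second

2730.45 requests/second


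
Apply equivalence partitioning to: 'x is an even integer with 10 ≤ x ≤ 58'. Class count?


Constraint: even integers in [10, 58]
Class 1: x < 10 — out-of-range invalid
Class 2: x in [10,58] but odd — wrong type invalid
Class 3: x in [10,58] and even — valid
Class 4: x > 58 — out-of-range invalid
Total equivalence classes: 4

4 equivalence classes


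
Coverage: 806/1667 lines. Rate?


Coverage = covered / total * 100
Coverage = 806 / 1667 * 100
Coverage = 48.35%

48.35%


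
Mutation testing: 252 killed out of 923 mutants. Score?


Mutation score = killed / total * 100
Mutation score = 252 / 923 * 100
Mutation score = 27.3%

27.3%


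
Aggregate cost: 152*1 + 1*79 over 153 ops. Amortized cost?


Formula: Amortized cost = Total cost / Operations
Total cost = (152 * 1) + (1 * 79)
Total cost = 152 + 79 = 231
Amortized = 231 / 153 = 1.5098

1.5098


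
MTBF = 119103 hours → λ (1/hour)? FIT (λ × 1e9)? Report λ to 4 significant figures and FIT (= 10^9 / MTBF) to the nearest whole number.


Formula: λ = 1 / MTBF; FIT = λ × 1e9 = 1e9 / MTBF
λ = 1 / 119103 ≈ 8.396e-06 failures/hour
FIT = 1e9 / 119103 ≈ 8396 failures per 1e9 hours (nearest whole number)

λ = 8.396e-06 /h, FIT = 8396


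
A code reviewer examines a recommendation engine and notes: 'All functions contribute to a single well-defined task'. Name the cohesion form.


Reasoning: Best: single purpose
Type: Functional cohesion

Functional cohesion


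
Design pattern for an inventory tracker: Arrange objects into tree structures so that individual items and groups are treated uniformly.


This matches the Composite pattern

Composite


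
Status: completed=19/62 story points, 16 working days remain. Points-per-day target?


Formula: Required rate = Remaining points / Days left
Remaining = 62 - 19 = 43 points
Required rate = 43 / 16 = 2.69 points/day

2.69 points/day


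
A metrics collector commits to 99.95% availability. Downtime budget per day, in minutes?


Formula: allowed downtime = period * (100 - SLA) / 100
Period (day) = 1440 minutes
Unavailability fraction = (100 - 99.95) / 100
Allowed downtime = 1440 * (100 - 99.95) / 100
Allowed downtime = 0.72 minutes

0.72 minutes


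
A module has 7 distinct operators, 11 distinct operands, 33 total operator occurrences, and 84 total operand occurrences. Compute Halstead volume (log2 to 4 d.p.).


Formula: V = N * log2(η), where N = N1 + N2 and η = η1 + η2
η = 7 + 11 = 18
N = 33 + 84 = 117
log2(18) ≈ 4.1699
V = 117 * 4.1699 = 487.88

487.88


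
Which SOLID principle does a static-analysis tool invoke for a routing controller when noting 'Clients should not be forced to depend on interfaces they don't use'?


This describes the Interface Segregation Principle (ISP)

Interface Segregation Principle (ISP)


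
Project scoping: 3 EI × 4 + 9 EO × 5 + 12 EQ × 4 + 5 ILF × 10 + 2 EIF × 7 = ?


UFP = EI*4 + EO*5 + EQ*4 + ILF*10 + EIF*7
UFP = 3*4 + 9*5 + 12*4 + 5*10 + 2*7
UFP = 12 + 45 + 48 + 50 + 14
UFP = 169

169


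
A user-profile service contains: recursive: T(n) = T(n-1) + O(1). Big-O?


Reasoning: linear recursion with constant work per frame
Complexity: O(n)

O(n)


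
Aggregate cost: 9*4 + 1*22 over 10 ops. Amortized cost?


Formula: Amortized cost = Total cost / Operations
Total cost = (9 * 4) + (1 * 22)
Total cost = 36 + 22 = 58
Amortized = 58 / 10 = 5.8

5.8


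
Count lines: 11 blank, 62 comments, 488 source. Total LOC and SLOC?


Total LOC = blank + comment + code
Total LOC = 11 + 62 + 488 = 561
SLOC (source only) = code = 488

Total LOC: 561, SLOC: 488


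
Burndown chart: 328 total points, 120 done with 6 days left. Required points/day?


Formula: Required rate = Remaining points / Days left
Remaining = 328 - 120 = 208 points
Required rate = 208 / 6 = 34.67 points/day

34.67 points/day


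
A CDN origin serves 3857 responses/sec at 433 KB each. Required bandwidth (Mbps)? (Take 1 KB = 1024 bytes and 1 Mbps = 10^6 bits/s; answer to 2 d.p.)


Formula: Mbps = payload_bytes * RPS * 8 / 1e6
Payload per request = 433 KB = 433 * 1024 = 443392 bytes
Total bytes/sec = 443392 * 3857 = 1710162944
Total bits/sec = 1710162944 * 8 = 13681303552
Mbps = 13681303552 / 1e6 = 13681.3

13681.3 Mbps


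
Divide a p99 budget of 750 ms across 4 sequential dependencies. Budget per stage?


Formula: per_stage = total_budget / stages
per_stage = 750 / 4
per_stage = 187.5 ms

187.5 ms


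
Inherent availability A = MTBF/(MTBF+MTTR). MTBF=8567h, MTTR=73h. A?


Availability = MTBF / (MTBF + MTTR)
Availability = 8567 / (8567 + 73)
Availability = 8567 / 8640
Availability = 99.1551%

99.1551%


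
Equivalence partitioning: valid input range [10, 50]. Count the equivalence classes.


Valid range: [10, 50]
Class 1: x < 10 — invalid
Class 2: 10 ≤ x ≤ 50 — valid
Class 3: x > 50 — invalid
Total equivalence classes: 3

3 equivalence classes


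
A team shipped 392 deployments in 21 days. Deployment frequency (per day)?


Formula: deployments per day = releases / days
= 392 / 21
= 18.667 deploys/day
(equivalently, 130.67 deploys/week)

18.667 deploys/day


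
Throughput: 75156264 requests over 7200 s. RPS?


Formula: throughput = requests / seconds
throughput = 75156264 / 7200
throughput = 10438.37 requests/second

10438.37 requests/second


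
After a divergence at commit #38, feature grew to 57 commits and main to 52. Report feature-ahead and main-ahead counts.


Common ancestor: commit #38
feature commits after divergence: 57 - 38 = 19
main commits after divergence: 52 - 38 = 14
feature is 19 commits ahead of main
main is 14 commits ahead of feature

feature ahead: 19, main ahead: 14


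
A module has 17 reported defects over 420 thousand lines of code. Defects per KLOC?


Defect density = defects / KLOC
Defect density = 17 / 420
Defect density = 0.04 defects/KLOC

0.04 defects/KLOC


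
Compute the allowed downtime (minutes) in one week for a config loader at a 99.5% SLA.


Formula: allowed downtime = period * (100 - SLA) / 100
Period (week) = 10080 minutes
Unavailability fraction = (100 - 99.5) / 100
Allowed downtime = 10080 * (100 - 99.5) / 100
Allowed downtime = 50.4 minutes

50.4 minutes


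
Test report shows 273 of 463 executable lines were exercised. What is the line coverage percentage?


Coverage = covered / total * 100
Coverage = 273 / 463 * 100
Coverage = 58.96%

58.96%


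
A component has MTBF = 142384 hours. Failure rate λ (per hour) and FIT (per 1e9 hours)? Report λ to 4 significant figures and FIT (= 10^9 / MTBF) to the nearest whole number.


Formula: λ = 1 / MTBF; FIT = λ × 1e9 = 1e9 / MTBF
λ = 1 / 142384 ≈ 7.023e-06 failures/hour
FIT = 1e9 / 142384 ≈ 7023 failures per 1e9 hours (nearest whole number)

λ = 7.023e-06 /h, FIT = 7023


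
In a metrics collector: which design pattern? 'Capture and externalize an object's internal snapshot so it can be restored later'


This matches the Memento pattern

Memento


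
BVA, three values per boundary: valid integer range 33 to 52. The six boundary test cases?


Range: [33, 52]
Boundaries: just below min, min, min+1, max-1, max, just above max
Values: [32, 33, 34, 51, 52, 53]

[32, 33, 34, 51, 52, 53]


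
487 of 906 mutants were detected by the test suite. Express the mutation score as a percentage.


Mutation score = killed / total * 100
Mutation score = 487 / 906 * 100
Mutation score = 53.75%

53.75%


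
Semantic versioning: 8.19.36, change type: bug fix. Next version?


Current: 8.19.36
Change category: 'bug fix' → patch bump
SemVer rule: patch bump → increment PATCH (MAJOR and MINOR unchanged)
New: 8.19.37

8.19.37


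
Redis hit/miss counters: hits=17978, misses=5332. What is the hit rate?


Formula: hit rate = hits / (hits + misses) * 100
hit rate = 17978 / (17978 + 5332) * 100
hit rate = 17978 / 23310 * 100
hit rate = 77.13%

77.13%


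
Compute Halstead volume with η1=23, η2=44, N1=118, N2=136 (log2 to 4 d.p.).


Formula: V = N * log2(η), where N = N1 + N2 and η = η1 + η2
η = 23 + 44 = 67
N = 118 + 136 = 254
log2(67) ≈ 6.0661
V = 254 * 6.0661 = 1540.79

1540.79


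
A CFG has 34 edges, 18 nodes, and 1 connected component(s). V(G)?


Formula: V(G) = E - N + 2P
V(G) = 34 - 18 + 2*1
V(G) = 16 + 2
V(G) = 18

18


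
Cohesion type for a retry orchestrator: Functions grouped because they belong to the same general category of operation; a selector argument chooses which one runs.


Reasoning: Grouped by category of activity, not by data or sequence
Type: Logical cohesion

Logical cohesion


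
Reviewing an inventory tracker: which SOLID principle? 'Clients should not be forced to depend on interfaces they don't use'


This describes the Interface Segregation Principle (ISP)

Interface Segregation Principle (ISP)


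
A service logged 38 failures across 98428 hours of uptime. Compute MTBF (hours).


Formula: MTBF = Total operating time / Number of failures
MTBF = 98428 / 38
MTBF = 2590.21 hours

2590.21 hours


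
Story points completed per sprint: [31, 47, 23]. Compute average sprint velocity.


Formula: Avg velocity = Total points / Number of sprints
Points: [31, 47, 23]
Sum = 31 + 47 + 23 = 101
Avg velocity = 101 / 3 = 33.67 points/sprint

33.67 points/sprint


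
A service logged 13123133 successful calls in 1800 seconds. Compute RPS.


Formula: throughput = requests / seconds
throughput = 13123133 / 1800
throughput = 7290.63 requests/second

7290.63 requests/second


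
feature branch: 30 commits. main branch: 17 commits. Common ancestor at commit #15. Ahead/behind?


Common ancestor: commit #15
feature commits after divergence: 30 - 15 = 15
main commits after divergence: 17 - 15 = 2
feature is 15 commits ahead of main
main is 2 commits ahead of feature

feature ahead: 15, main ahead: 2


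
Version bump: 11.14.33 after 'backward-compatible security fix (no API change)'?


Current: 11.14.33
Change category: 'backward-compatible security fix (no API change)' → patch bump
SemVer rule: patch bump → increment PATCH (MAJOR and MINOR unchanged)
New: 11.14.34

11.14.34


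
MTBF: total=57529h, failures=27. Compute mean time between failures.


Formula: MTBF = Total operating time / Number of failures
MTBF = 57529 / 27
MTBF = 2130.7 hours

2130.7 hours


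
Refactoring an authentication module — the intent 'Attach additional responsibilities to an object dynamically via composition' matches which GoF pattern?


This matches the Decorator pattern

Decorator


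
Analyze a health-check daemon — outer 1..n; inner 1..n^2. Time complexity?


Reasoning: n times n^2
Complexity: O(n^3)

O(n^3)


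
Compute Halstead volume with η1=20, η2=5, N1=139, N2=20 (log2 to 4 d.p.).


Formula: V = N * log2(η), where N = N1 + N2 and η = η1 + η2
η = 20 + 5 = 25
N = 139 + 20 = 159
log2(25) ≈ 4.6439
V = 159 * 4.6439 = 738.38

738.38


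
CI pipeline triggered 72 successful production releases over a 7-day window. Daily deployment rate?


Formula: deployments per day = releases / days
= 72 / 7
= 10.286 deploys/day
(equivalently, 72.0 deploys/week)

10.286 deploys/day


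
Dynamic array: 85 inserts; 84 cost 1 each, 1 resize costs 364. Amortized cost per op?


Formula: Amortized cost = Total cost / Operations
Total cost = (84 * 1) + (1 * 364)
Total cost = 84 + 364 = 448
Amortized = 448 / 85 = 5.2706

5.2706


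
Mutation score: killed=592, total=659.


Mutation score = killed / total * 100
Mutation score = 592 / 659 * 100
Mutation score = 89.83%

89.83%


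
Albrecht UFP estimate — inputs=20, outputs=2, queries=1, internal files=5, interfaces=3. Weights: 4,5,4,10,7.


UFP = EI*4 + EO*5 + EQ*4 + ILF*10 + EIF*7
UFP = 20*4 + 2*5 + 1*4 + 5*10 + 3*7
UFP = 80 + 10 + 4 + 50 + 21
UFP = 165

165


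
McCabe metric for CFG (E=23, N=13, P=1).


Formula: V(G) = E - N + 2P
V(G) = 23 - 13 + 2*1
V(G) = 10 + 2
V(G) = 12

12


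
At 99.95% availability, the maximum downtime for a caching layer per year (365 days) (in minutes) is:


Formula: allowed downtime = period * (100 - SLA) / 100
Period (year (365 days)) = 525600 minutes
Unavailability fraction = (100 - 99.95) / 100
Allowed downtime = 525600 * (100 - 99.95) / 100
Allowed downtime = 262.8 minutes

262.8 minutes


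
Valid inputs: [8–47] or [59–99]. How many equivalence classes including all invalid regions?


Valid ranges: [8,47] and [59,99]
Class 1: x < 8 — invalid
Class 2: 8 ≤ x ≤ 47 — valid
Class 3: 47 < x < 59 — invalid (gap between ranges)
Class 4: 59 ≤ x ≤ 99 — valid
Class 5: x > 99 — invalid
Total equivalence classes: 5

5 equivalence classes


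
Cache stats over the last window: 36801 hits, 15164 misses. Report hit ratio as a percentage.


Formula: hit rate = hits / (hits + misses) * 100
hit rate = 36801 / (36801 + 15164) * 100
hit rate = 36801 / 51965 * 100
hit rate = 70.82%

70.82%


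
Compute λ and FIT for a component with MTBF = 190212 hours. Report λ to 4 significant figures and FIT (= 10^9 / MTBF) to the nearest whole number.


Formula: λ = 1 / MTBF; FIT = λ × 1e9 = 1e9 / MTBF
λ = 1 / 190212 ≈ 5.257e-06 failures/hour
FIT = 1e9 / 190212 ≈ 5257 failures per 1e9 hours (nearest whole number)

λ = 5.257e-06 /h, FIT = 5257


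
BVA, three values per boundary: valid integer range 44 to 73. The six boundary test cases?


Range: [44, 73]
Boundaries: just below min, min, min+1, max-1, max, just above max
Values: [43, 44, 45, 72, 73, 74]

[43, 44, 45, 72, 73, 74]


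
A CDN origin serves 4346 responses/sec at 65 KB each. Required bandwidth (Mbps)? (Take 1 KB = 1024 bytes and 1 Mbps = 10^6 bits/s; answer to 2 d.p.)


Formula: Mbps = payload_bytes * RPS * 8 / 1e6
Payload per request = 65 KB = 65 * 1024 = 66560 bytes
Total bytes/sec = 66560 * 4346 = 289269760
Total bits/sec = 289269760 * 8 = 2314158080
Mbps = 2314158080 / 1e6 = 2314.16

2314.16 Mbps


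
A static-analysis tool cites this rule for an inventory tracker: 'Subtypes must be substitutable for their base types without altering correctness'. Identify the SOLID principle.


This describes the Liskov Substitution Principle (LSP)

Liskov Substitution Principle (LSP)


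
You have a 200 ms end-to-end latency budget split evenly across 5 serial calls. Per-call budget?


Formula: per_stage = total_budget / stages
per_stage = 200 / 5
per_stage = 40.0 ms

40.0 ms


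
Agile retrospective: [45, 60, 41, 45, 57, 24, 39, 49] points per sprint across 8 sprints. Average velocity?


Formula: Avg velocity = Total points / Number of sprints
Points: [45, 60, 41, 45, 57, 24, 39, 49]
Sum = 45 + 60 + 41 + 45 + 57 + 24 + 39 + 49 = 360
Avg velocity = 360 / 8 = 45.0 points/sprint

45.0 points/sprint


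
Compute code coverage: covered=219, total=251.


Coverage = covered / total * 100
Coverage = 219 / 251 * 100
Coverage = 87.25%

87.25%


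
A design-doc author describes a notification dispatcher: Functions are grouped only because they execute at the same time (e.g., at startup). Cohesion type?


Reasoning: Related by timing only
Type: Temporal cohesion

Temporal cohesion


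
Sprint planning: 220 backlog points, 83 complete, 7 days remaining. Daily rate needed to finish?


Formula: Required rate = Remaining points / Days left
Remaining = 220 - 83 = 137 points
Required rate = 137 / 7 = 19.57 points/day

19.57 points/day


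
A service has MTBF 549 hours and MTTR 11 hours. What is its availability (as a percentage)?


Availability = MTBF / (MTBF + MTTR)
Availability = 549 / (549 + 11)
Availability = 549 / 560
Availability = 98.0357%

98.0357%


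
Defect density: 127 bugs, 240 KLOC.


Defect density = defects / KLOC
Defect density = 127 / 240
Defect density = 0.529 defects/KLOC

0.529 defects/KLOC


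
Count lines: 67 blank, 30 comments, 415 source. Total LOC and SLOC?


Total LOC = blank + comment + code
Total LOC = 67 + 30 + 415 = 512
SLOC (source only) = code = 415

Total LOC: 512, SLOC: 415


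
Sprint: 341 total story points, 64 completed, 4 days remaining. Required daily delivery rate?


Formula: Required rate = Remaining points / Days left
Remaining = 341 - 64 = 277 points
Required rate = 277 / 4 = 69.25 points/day

69.25 points/day


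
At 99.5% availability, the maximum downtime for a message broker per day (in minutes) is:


Formula: allowed downtime = period * (100 - SLA) / 100
Period (day) = 1440 minutes
Unavailability fraction = (100 - 99.5) / 100
Allowed downtime = 1440 * (100 - 99.5) / 100
Allowed downtime = 7.2 minutes

7.2 minutes


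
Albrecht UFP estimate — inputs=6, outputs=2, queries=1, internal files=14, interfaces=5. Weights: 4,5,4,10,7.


UFP = EI*4 + EO*5 + EQ*4 + ILF*10 + EIF*7
UFP = 6*4 + 2*5 + 1*4 + 14*10 + 5*7
UFP = 24 + 10 + 4 + 140 + 35
UFP = 213

213


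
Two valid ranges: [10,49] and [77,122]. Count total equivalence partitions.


Valid ranges: [10,49] and [77,122]
Class 1: x < 10 — invalid
Class 2: 10 ≤ x ≤ 49 — valid
Class 3: 49 < x < 77 — invalid (gap between ranges)
Class 4: 77 ≤ x ≤ 122 — valid
Class 5: x > 122 — invalid
Total equivalence classes: 5

5 equivalence classes


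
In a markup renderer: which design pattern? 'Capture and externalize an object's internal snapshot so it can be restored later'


This matches the Memento pattern

Memento


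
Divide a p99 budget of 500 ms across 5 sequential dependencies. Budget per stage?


Formula: per_stage = total_budget / stages
per_stage = 500 / 5
per_stage = 100.0 ms

100.0 ms


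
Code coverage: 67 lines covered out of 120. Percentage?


Coverage = covered / total * 100
Coverage = 67 / 120 * 100
Coverage = 55.83%

55.83%


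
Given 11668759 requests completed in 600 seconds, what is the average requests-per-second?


Formula: throughput = requests / seconds
throughput = 11668759 / 600
throughput = 19447.93 requests/second

19447.93 requests/second


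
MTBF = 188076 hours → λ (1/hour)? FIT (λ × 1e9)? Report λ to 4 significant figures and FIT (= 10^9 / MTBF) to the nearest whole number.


Formula: λ = 1 / MTBF; FIT = λ × 1e9 = 1e9 / MTBF
λ = 1 / 188076 ≈ 5.317e-06 failures/hour
FIT = 1e9 / 188076 ≈ 5317 failures per 1e9 hours (nearest whole number)

λ = 5.317e-06 /h, FIT = 5317


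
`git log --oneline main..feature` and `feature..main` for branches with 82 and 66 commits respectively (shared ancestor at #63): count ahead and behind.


Common ancestor: commit #63
feature commits after divergence: 82 - 63 = 19
main commits after divergence: 66 - 63 = 3
feature is 19 commits ahead of main
main is 3 commits ahead of feature

feature ahead: 19, main ahead: 3


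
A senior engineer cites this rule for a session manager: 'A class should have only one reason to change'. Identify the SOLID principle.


This describes the Single Responsibility Principle (SRP)

Single Responsibility Principle (SRP)


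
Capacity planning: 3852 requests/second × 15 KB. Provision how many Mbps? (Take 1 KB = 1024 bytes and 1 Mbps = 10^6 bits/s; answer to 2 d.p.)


Formula: Mbps = payload_bytes * RPS * 8 / 1e6
Payload per request = 15 KB = 15 * 1024 = 15360 bytes
Total bytes/sec = 15360 * 3852 = 59166720
Total bits/sec = 59166720 * 8 = 473333760
Mbps = 473333760 / 1e6 = 473.33

473.33 Mbps
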